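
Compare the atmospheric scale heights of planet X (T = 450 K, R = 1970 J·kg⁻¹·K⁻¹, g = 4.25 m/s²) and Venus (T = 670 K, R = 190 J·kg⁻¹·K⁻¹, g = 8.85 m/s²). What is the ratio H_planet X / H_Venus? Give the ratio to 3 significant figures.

H_planet X/H_Venus ≈ 14.5

H = RT/g for each body.
H_planet X = 1970 × 450 / 4.25 = 208590 m.
H_Venus = 190 × 670 / 8.85 = 14384 m.
H_planet X/H_Venus = 208590/14384 = 14.502.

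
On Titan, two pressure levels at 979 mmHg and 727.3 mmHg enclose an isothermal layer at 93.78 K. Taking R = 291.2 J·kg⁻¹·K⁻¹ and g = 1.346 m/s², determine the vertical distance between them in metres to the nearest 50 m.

Δz ≈ 6050 m

Hypsometric equation: Δz = (R T̄/g) ln(P₁/P₂).
R T̄/g = 291.2 × 93.78 / 1.346 = 20289 m.
ln(979/727.3) = ln(1.3461) = 0.29721.
Δz = 20289 × 0.29721 = 6030.1 m.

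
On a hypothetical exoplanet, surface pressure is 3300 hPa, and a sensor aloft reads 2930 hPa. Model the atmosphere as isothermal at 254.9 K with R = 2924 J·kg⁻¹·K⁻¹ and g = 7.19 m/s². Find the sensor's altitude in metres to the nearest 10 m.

z ≈ 12330 m

Scale height: H = RT/g = 2924 × 254.9 / 7.19 = 103660 m.
Invert the barometric formula: z = H ln(P₀/P).
P₀/P = 3300/2930 = 1.1263; ln(1.1263) = 0.11894.
z = 103660 × 0.11894 = 12329 m.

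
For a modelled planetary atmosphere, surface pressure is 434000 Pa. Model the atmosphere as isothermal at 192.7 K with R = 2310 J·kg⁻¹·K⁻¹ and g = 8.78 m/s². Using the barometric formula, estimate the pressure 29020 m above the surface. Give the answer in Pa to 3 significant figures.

P ≈ 245000 Pa

Scale height: H = RT/g = 2310 × 192.7 / 8.78 = 50699 m.
Barometric formula: P = P₀ exp(−z/H).
z/H = 29020/50699 = 0.57240; exp(−0.57240) = 0.56417.
P = 434000 × 0.56417 = 244850 Pa.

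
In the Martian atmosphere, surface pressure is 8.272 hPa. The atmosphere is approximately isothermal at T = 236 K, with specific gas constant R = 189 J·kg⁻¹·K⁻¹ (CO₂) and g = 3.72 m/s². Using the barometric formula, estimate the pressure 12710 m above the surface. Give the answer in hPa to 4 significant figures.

Scale height: H = RT/g = 189 × 236 / 3.72 = 11990 m.
Barometric formula: P = P₀ exp(−z/H).
z/H = 12710/11990 = 1.0601; exp(−1.0601) = 0.34642.
P = 8.272 × 0.34642 = 2.8656 hPa.

P ≈ 2.866 hPa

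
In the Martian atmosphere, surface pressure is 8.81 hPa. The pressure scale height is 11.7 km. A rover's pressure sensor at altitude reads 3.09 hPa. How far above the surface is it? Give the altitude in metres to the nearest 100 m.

z ≈ 12300 m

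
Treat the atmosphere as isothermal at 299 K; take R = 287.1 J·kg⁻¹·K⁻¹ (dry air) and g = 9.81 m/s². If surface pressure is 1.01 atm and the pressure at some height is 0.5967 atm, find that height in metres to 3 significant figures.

Scale height: H = RT/g = 287.1 × 299 / 9.81 = 8750.6 m.
Invert the barometric formula: z = H ln(P₀/P).
P₀/P = 1.01/0.5967 = 1.6926; ln(1.6926) = 0.52627.
z = 8750.6 × 0.52627 = 4605.2 m.

z ≈ 4610 m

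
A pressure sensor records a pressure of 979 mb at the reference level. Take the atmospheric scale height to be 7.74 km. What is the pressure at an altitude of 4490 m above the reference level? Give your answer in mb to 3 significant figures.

Barometric formula: P = P₀ exp(−z/H).
z/H = 4490.0/7740.0 = 0.58010; exp(−0.58010) = 0.55984.
P = 979 × 0.55984 = 548.08 mb.

P ≈ 548 mb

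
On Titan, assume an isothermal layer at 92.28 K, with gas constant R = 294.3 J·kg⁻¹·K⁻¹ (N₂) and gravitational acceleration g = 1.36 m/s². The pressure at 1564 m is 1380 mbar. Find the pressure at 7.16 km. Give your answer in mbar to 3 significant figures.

P ≈ 1040 mbar

Scale height: H = RT/g = 294.3 × 92.28 / 1.36 = 19969 m.
Between two levels, P₂ = P₁ exp(−Δz/H) with Δz = z₂ − z₁.
Δz = 7160.0 − 1564.0 = 5596.0 m; Δz/H = 5596.0/19969 = 0.28023.
P₂ = 1380 × exp(−0.28023) = 1380 × 0.75561 = 1042.7 mbar.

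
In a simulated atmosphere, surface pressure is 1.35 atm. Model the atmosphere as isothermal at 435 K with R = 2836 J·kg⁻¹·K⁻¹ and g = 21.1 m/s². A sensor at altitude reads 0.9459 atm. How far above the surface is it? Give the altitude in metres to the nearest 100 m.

Scale height: H = RT/g = 2836 × 435 / 21.1 = 58467 m.
Invert the barometric formula: z = H ln(P₀/P).
P₀/P = 1.35/0.9459 = 1.4272; ln(1.4272) = 0.35571.
z = 58467 × 0.35571 = 20797 m.

z ≈ 20800 m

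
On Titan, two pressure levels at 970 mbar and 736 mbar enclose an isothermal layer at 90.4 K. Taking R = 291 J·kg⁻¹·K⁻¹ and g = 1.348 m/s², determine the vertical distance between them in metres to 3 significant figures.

Δz ≈ 5390 m

Hypsometric equation: Δz = (R T̄/g) ln(P₁/P₂).
R T̄/g = 291 × 90.4 / 1.348 = 19515 m.
ln(970/736) = ln(1.3179) = 0.27604.
Δz = 19515 × 0.27604 = 5386.9 m.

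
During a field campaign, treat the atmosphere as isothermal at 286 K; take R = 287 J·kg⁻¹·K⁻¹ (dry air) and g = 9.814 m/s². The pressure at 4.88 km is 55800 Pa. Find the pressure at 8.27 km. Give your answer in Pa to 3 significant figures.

P ≈ 37200 Pa

Scale height: H = RT/g = 287 × 286 / 9.814 = 8363.8 m.
Between two levels, P₂ = P₁ exp(−Δz/H) with Δz = z₂ − z₁.
Δz = 8270.0 − 4880.0 = 3390.0 m; Δz/H = 3390.0/8363.8 = 0.40532.
P₂ = 55800 × exp(−0.40532) = 55800 × 0.66676 = 37205 Pa.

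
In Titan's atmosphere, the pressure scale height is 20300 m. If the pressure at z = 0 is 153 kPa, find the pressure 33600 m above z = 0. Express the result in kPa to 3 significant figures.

P ≈ 29.2 kPa

Barometric formula: P = P₀ exp(−z/H).
z/H = 33600/20300 = 1.6552; exp(−1.6552) = 0.19105.
P = 153 × 0.19105 = 29.231 kPa.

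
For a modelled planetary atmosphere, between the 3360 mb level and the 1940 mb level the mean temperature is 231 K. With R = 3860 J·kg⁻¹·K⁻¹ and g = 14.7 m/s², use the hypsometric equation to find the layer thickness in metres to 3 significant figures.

Hypsometric equation: Δz = (R T̄/g) ln(P₁/P₂).
R T̄/g = 3860 × 231 / 14.7 = 60657 m.
ln(3360/1940) = ln(1.7320) = 0.54928.
Δz = 60657 × 0.54928 = 33318 m.

Δz ≈ 33300 m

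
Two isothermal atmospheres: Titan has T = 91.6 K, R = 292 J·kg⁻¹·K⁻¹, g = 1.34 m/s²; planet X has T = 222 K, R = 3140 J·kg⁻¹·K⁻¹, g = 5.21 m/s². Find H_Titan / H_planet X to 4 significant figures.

H = RT/g for each body.
H_Titan = 292 × 91.6 / 1.34 = 19961 m.
H_planet X = 3140 × 222 / 5.21 = 133800 m.
H_Titan/H_planet X = 19961/133800 = 0.14919.

H_Titan/H_planet X ≈ 0.1492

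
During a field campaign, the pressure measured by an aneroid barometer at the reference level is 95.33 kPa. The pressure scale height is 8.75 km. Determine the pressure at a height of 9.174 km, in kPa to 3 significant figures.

Barometric formula: P = P₀ exp(−z/H).
z/H = 9174.0/8750.0 = 1.0485; exp(−1.0485) = 0.35046.
P = 95.33 × 0.35046 = 33.409 kPa.

P ≈ 33.4 kPa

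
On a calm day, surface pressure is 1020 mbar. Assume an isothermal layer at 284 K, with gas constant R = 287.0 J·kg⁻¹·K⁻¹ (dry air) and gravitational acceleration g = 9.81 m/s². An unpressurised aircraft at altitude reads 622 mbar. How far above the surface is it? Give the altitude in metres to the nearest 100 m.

Scale height: H = RT/g = 287.0 × 284 / 9.81 = 8308.7 m.
Invert the barometric formula: z = H ln(P₀/P).
P₀/P = 1020/622 = 1.6399; ln(1.6399) = 0.49464.
z = 8308.7 × 0.49464 = 4109.8 m.

z ≈ 4100 m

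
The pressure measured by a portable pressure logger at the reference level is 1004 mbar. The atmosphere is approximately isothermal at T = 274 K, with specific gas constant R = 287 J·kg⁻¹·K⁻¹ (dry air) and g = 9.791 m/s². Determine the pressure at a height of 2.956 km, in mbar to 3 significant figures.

Scale height: H = RT/g = 287 × 274 / 9.791 = 8031.7 m.
Barometric formula: P = P₀ exp(−z/H).
z/H = 2956.0/8031.7 = 0.36804; exp(−0.36804) = 0.69209.
P = 1004 × 0.69209 = 694.86 mbar.

P ≈ 695 mbar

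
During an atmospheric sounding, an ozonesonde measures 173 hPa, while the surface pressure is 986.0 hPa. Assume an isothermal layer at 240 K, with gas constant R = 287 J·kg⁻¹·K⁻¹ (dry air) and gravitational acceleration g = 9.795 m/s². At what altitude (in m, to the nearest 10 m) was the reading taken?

Scale height: H = RT/g = 287 × 240 / 9.795 = 7032.2 m.
Invert the barometric formula: z = H ln(P₀/P).
P₀/P = 986.0/173 = 5.6994; ln(5.6994) = 1.7404.
z = 7032.2 × 1.7404 = 12239 m.

z ≈ 12240 m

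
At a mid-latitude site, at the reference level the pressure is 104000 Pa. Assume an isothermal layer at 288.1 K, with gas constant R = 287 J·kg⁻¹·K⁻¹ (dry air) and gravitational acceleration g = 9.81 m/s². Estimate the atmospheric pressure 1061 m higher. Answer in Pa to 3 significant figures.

Scale height: H = RT/g = 287 × 288.1 / 9.81 = 8428.6 m.
Barometric formula: P = P₀ exp(−z/H).
z/H = 1061.0/8428.6 = 0.12588; exp(−0.12588) = 0.88172.
P = 104000 × 0.88172 = 91699 Pa.

P ≈ 91700 Pa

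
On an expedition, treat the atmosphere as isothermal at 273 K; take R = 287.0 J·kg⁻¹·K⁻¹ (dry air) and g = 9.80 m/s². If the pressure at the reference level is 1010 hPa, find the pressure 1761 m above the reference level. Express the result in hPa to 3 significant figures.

P ≈ 810 hPa

Scale height: H = RT/g = 287.0 × 273 / 9.80 = 7995.0 m.
Barometric formula: P = P₀ exp(−z/H).
z/H = 1761.0/7995.0 = 0.22026; exp(−0.22026) = 0.80231.
P = 1010 × 0.80231 = 810.33 hPa.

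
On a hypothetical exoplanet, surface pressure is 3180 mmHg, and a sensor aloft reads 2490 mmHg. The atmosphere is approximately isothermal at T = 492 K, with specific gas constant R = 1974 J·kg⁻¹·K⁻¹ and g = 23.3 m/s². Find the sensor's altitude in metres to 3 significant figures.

z ≈ 10200 m

Scale height: H = RT/g = 1974 × 492 / 23.3 = 41683 m.
Invert the barometric formula: z = H ln(P₀/P).
P₀/P = 3180/2490 = 1.2771; ln(1.2771) = 0.24459.
z = 41683 × 0.24459 = 10195 m.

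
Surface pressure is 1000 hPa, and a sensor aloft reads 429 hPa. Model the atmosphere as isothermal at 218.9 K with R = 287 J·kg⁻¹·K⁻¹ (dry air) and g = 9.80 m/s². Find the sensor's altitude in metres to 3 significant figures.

z ≈ 5430 m

Scale height: H = RT/g = 287 × 218.9 / 9.80 = 6410.6 m.
Invert the barometric formula: z = H ln(P₀/P).
P₀/P = 1000/429 = 2.3310; ln(2.3310) = 0.84630.
z = 6410.6 × 0.84630 = 5425.3 m.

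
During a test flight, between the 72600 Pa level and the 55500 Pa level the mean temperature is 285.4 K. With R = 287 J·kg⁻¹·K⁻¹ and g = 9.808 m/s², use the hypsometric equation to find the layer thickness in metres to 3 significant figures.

Δz ≈ 2240 m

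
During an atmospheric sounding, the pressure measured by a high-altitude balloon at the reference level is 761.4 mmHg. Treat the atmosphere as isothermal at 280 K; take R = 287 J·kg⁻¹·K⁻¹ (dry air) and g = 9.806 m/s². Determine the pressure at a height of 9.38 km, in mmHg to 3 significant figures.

Scale height: H = RT/g = 287 × 280 / 9.806 = 8195.0 m.
Barometric formula: P = P₀ exp(−z/H).
z/H = 9380.0/8195.0 = 1.1446; exp(−1.1446) = 0.31835.
P = 761.4 × 0.31835 = 242.39 mmHg.

P ≈ 242 mmHg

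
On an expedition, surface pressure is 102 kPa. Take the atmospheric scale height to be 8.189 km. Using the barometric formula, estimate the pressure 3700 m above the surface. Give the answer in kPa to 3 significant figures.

Barometric formula: P = P₀ exp(−z/H).
z/H = 3700.0/8189.0 = 0.45183; exp(−0.45183) = 0.63646.
P = 102 × 0.63646 = 64.919 kPa.

P ≈ 64.9 kPa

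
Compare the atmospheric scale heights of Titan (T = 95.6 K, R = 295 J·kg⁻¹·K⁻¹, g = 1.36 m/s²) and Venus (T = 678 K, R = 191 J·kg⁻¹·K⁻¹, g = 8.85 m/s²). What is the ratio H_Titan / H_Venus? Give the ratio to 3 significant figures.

H_Titan/H_Venus ≈ 1.42

H = RT/g for each body.
H_Titan = 295 × 95.6 / 1.36 = 20737 m.
H_Venus = 191 × 678 / 8.85 = 14633 m.
H_Titan/H_Venus = 20737/14633 = 1.4171.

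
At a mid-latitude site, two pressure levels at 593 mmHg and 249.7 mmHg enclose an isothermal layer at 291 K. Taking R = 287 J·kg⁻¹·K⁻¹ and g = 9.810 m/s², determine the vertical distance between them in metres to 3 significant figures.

Δz ≈ 7360 m

Hypsometric equation: Δz = (R T̄/g) ln(P₁/P₂).
R T̄/g = 287 × 291 / 9.810 = 8513.5 m.
ln(593/249.7) = ln(2.3748) = 0.86491.
Δz = 8513.5 × 0.86491 = 7363.4 m.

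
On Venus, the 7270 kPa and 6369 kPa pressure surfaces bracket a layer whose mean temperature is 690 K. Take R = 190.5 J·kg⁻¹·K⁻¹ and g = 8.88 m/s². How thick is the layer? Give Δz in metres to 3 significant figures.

Hypsometric equation: Δz = (R T̄/g) ln(P₁/P₂).
R T̄/g = 190.5 × 690 / 8.88 = 14802 m.
ln(7270/6369) = ln(1.1415) = 0.13234.
Δz = 14802 × 0.13234 = 1958.9 m.

Δz ≈ 1960 m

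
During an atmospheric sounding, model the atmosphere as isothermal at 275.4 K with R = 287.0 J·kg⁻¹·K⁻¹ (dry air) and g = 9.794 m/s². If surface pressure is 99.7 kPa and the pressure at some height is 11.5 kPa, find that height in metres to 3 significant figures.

Scale height: H = RT/g = 287.0 × 275.4 / 9.794 = 8070.2 m.
Invert the barometric formula: z = H ln(P₀/P).
P₀/P = 99.7/11.5 = 8.6696; ln(8.6696) = 2.1598.
z = 8070.2 × 2.1598 = 17430 m.

z ≈ 17400 m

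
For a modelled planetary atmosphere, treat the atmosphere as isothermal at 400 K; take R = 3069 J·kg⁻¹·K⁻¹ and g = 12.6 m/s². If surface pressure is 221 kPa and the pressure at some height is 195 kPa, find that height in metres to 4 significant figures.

Scale height: H = RT/g = 3069 × 400 / 12.6 = 97429 m.
Invert the barometric formula: z = H ln(P₀/P).
P₀/P = 221/195 = 1.1333; ln(1.1333) = 0.12513.
z = 97429 × 0.12513 = 12191 m.

z ≈ 12190 m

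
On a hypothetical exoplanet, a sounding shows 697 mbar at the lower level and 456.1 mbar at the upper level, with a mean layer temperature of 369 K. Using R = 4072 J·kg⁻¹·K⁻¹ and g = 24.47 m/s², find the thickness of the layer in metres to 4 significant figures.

Hypsometric equation: Δz = (R T̄/g) ln(P₁/P₂).
R T̄/g = 4072 × 369 / 24.47 = 61404 m.
ln(697/456.1) = ln(1.5282) = 0.42409.
Δz = 61404 × 0.42409 = 26041 m.

Δz ≈ 26040 m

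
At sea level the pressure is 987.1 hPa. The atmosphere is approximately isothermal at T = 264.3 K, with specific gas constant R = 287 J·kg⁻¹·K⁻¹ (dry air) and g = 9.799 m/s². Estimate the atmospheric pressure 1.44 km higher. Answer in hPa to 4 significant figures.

P ≈ 819.5 hPa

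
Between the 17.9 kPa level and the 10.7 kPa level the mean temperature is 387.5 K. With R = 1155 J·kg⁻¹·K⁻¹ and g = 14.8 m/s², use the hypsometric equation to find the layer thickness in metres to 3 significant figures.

Hypsometric equation: Δz = (R T̄/g) ln(P₁/P₂).
R T̄/g = 1155 × 387.5 / 14.8 = 30241 m.
ln(17.9/10.7) = ln(1.6729) = 0.51456.
Δz = 30241 × 0.51456 = 15561 m.

Δz ≈ 15600 m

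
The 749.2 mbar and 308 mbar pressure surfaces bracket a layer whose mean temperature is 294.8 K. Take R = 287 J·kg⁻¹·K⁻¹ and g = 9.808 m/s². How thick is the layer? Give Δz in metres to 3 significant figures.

Hypsometric equation: Δz = (R T̄/g) ln(P₁/P₂).
R T̄/g = 287 × 294.8 / 9.808 = 8626.4 m.
ln(749.2/308) = ln(2.4325) = 0.88892.
Δz = 8626.4 × 0.88892 = 7668.2 m.

Δz ≈ 7670 m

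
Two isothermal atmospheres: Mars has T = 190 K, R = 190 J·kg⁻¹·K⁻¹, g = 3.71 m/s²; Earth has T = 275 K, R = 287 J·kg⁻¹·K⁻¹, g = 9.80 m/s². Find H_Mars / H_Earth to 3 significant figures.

H = RT/g for each body.
H_Mars = 190 × 190 / 3.71 = 9730.5 m.
H_Earth = 287 × 275 / 9.80 = 8053.6 m.
H_Mars/H_Earth = 9730.5/8053.6 = 1.2082.

H_Mars/H_Earth ≈ 1.21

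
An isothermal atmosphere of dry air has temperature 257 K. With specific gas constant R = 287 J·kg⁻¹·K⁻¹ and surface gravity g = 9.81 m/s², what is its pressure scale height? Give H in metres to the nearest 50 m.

The scale height of an isothermal atmosphere is H = RT/g.
H = 287 × 257 / 9.81 = 73759/9.81 = 7518.8 m.

H ≈ 7500 m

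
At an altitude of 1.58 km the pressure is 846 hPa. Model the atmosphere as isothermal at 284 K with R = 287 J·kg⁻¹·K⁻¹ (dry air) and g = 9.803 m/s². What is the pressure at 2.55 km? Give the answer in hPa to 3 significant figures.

P ≈ 753 hPa

Scale height: H = RT/g = 287 × 284 / 9.803 = 8314.6 m.
Between two levels, P₂ = P₁ exp(−Δz/H) with Δz = z₂ − z₁.
Δz = 2550.0 − 1580.0 = 970.00 m; Δz/H = 970.00/8314.6 = 0.11666.
P₂ = 846 × exp(−0.11666) = 846 × 0.88989 = 752.85 hPa.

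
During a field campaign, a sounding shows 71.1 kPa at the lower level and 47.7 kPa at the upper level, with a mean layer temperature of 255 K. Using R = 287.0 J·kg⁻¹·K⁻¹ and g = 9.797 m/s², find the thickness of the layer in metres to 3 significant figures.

Hypsometric equation: Δz = (R T̄/g) ln(P₁/P₂).
R T̄/g = 287.0 × 255 / 9.797 = 7470.1 m.
ln(71.1/47.7) = ln(1.4906) = 0.39918.
Δz = 7470.1 × 0.39918 = 2981.9 m.

Δz ≈ 2980 m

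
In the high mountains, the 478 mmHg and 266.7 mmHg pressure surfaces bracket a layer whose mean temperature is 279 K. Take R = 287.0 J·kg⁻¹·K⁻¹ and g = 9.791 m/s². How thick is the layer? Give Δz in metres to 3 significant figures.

Hypsometric equation: Δz = (R T̄/g) ln(P₁/P₂).
R T̄/g = 287.0 × 279 / 9.791 = 8178.2 m.
ln(478/266.7) = ln(1.7923) = 0.58350.
Δz = 8178.2 × 0.58350 = 4772.0 m.

Δz ≈ 4770 m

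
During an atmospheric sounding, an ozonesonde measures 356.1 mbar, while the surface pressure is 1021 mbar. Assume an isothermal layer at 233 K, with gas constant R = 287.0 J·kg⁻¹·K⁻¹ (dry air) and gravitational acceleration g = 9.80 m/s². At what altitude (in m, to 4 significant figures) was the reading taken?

z ≈ 7187 m

Scale height: H = RT/g = 287.0 × 233 / 9.80 = 6823.6 m.
Invert the barometric formula: z = H ln(P₀/P).
P₀/P = 1021/356.1 = 2.8672; ln(2.8672) = 1.0533.
z = 6823.6 × 1.0533 = 7187.3 m.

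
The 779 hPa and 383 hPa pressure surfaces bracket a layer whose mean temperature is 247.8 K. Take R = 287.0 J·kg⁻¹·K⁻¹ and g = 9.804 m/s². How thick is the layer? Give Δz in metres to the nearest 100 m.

Hypsometric equation: Δz = (R T̄/g) ln(P₁/P₂).
R T̄/g = 287.0 × 247.8 / 9.804 = 7254.0 m.
ln(779/383) = ln(2.0339) = 0.70996.
Δz = 7254.0 × 0.70996 = 5150.0 m.

Δz ≈ 5200 m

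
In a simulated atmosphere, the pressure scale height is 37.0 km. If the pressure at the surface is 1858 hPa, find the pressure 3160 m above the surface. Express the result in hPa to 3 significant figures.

P ≈ 1710 hPa

Barometric formula: P = P₀ exp(−z/H).
z/H = 3160.0/37000 = 0.085405; exp(−0.085405) = 0.91814.
P = 1858 × 0.91814 = 1705.9 hPa.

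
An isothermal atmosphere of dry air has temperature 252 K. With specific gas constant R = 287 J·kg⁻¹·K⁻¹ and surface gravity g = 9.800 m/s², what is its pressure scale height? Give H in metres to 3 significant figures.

H ≈ 7380 m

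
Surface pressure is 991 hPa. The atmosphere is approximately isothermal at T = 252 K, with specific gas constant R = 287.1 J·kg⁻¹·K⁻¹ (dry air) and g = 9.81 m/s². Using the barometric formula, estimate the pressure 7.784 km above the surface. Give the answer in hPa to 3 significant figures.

Scale height: H = RT/g = 287.1 × 252 / 9.81 = 7375.0 m.
Barometric formula: P = P₀ exp(−z/H).
z/H = 7784.0/7375.0 = 1.0555; exp(−1.0555) = 0.34802.
P = 991 × 0.34802 = 344.89 hPa.

P ≈ 345 hPa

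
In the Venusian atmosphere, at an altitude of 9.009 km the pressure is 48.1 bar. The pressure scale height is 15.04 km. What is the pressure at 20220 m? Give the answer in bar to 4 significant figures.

P ≈ 22.83 bar

Between two levels, P₂ = P₁ exp(−Δz/H) with Δz = z₂ − z₁.
Δz = 20220 − 9009.0 = 11211 m; Δz/H = 11211/15040 = 0.74541.
P₂ = 48.1 × exp(−0.74541) = 48.1 × 0.47454 = 22.825 bar.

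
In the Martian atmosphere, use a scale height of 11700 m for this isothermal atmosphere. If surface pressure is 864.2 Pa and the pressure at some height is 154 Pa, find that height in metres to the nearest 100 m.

z ≈ 20200 m

Invert the barometric formula: z = H ln(P₀/P).
P₀/P = 864.2/154 = 5.6117; ln(5.6117) = 1.7249.
z = 11700 × 1.7249 = 20181 m.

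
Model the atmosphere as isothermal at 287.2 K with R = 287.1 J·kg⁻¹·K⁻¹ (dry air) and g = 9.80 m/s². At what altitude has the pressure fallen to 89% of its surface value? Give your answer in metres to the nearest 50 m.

Scale height: H = RT/g = 287.1 × 287.2 / 9.80 = 8413.8 m.
Set P/P₀ = exp(−z/H) = 0.89, so z = −H ln(0.89).
−ln(0.89) = 0.11653; z = 8413.8 × 0.11653 = 980.46 m.

z ≈ 1000 m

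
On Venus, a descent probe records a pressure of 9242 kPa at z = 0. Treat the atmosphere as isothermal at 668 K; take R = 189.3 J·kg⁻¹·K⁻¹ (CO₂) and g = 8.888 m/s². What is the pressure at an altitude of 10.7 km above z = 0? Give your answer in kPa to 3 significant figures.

Scale height: H = RT/g = 189.3 × 668 / 8.888 = 14227 m.
Barometric formula: P = P₀ exp(−z/H).
z/H = 10700/14227 = 0.75209; exp(−0.75209) = 0.47138.
P = 9242 × 0.47138 = 4356.5 kPa.

P ≈ 4360 kPa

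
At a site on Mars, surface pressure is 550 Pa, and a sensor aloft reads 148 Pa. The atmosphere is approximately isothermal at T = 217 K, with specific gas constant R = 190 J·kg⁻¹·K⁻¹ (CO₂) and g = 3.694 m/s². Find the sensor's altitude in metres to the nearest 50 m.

Scale height: H = RT/g = 190 × 217 / 3.694 = 11161 m.
Invert the barometric formula: z = H ln(P₀/P).
P₀/P = 550/148 = 3.7162; ln(3.7162) = 1.3127.
z = 11161 × 1.3127 = 14651 m.

z ≈ 14650 m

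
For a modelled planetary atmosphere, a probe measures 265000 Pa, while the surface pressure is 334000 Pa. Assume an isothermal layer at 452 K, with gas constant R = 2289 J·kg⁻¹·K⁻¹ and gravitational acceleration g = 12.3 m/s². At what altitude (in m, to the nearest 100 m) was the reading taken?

z ≈ 19500 m

Scale height: H = RT/g = 2289 × 452 / 12.3 = 84116 m.
Invert the barometric formula: z = H ln(P₀/P).
P₀/P = 334000/265000 = 1.2604; ln(1.2604) = 0.23143.
z = 84116 × 0.23143 = 19467 m.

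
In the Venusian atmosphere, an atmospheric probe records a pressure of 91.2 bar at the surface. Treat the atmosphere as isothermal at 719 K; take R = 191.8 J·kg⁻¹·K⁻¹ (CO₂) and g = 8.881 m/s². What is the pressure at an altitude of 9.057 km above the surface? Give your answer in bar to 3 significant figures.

P ≈ 50.9 bar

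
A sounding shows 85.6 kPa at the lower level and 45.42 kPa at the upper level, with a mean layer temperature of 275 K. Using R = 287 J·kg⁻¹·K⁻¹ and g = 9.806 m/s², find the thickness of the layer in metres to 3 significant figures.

Hypsometric equation: Δz = (R T̄/g) ln(P₁/P₂).
R T̄/g = 287 × 275 / 9.806 = 8048.6 m.
ln(85.6/45.42) = ln(1.8846) = 0.63372.
Δz = 8048.6 × 0.63372 = 5100.6 m.

Δz ≈ 5100 m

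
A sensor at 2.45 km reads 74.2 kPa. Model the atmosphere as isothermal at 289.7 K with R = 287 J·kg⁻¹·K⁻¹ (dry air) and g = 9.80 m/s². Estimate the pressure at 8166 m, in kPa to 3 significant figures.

Scale height: H = RT/g = 287 × 289.7 / 9.80 = 8484.1 m.
Between two levels, P₂ = P₁ exp(−Δz/H) with Δz = z₂ − z₁.
Δz = 8166.0 − 2450.0 = 5716.0 m; Δz/H = 5716.0/8484.1 = 0.67373.
P₂ = 74.2 × exp(−0.67373) = 74.2 × 0.50980 = 37.827 kPa.

P ≈ 37.8 kPa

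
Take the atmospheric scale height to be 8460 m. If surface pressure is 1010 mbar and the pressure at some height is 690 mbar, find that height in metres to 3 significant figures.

z ≈ 3220 m

Invert the barometric formula: z = H ln(P₀/P).
P₀/P = 1010/690 = 1.4638; ln(1.4638) = 0.38104.
z = 8460.0 × 0.38104 = 3223.6 m.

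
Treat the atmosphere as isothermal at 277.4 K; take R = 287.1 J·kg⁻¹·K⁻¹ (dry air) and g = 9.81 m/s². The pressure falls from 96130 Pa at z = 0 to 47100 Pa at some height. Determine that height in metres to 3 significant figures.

z ≈ 5790 m

Scale height: H = RT/g = 287.1 × 277.4 / 9.81 = 8118.4 m.
Invert the barometric formula: z = H ln(P₀/P).
P₀/P = 96130/47100 = 2.0410; ln(2.0410) = 0.71344.
z = 8118.4 × 0.71344 = 5792.0 m.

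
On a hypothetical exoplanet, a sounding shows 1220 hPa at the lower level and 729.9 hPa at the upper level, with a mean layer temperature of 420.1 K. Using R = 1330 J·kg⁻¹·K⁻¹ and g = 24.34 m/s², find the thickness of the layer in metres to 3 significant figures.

Δz ≈ 11800 m

Hypsometric equation: Δz = (R T̄/g) ln(P₁/P₂).
R T̄/g = 1330 × 420.1 / 24.34 = 22955 m.
ln(1220/729.9) = ln(1.6715) = 0.51372.
Δz = 22955 × 0.51372 = 11792 m.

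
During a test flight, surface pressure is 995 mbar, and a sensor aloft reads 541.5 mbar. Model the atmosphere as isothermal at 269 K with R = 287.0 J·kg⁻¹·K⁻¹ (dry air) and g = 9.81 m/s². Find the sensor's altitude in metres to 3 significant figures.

z ≈ 4790 m

Scale height: H = RT/g = 287.0 × 269 / 9.81 = 7869.8 m.
Invert the barometric formula: z = H ln(P₀/P).
P₀/P = 995/541.5 = 1.8375; ln(1.8375) = 0.60841.
z = 7869.8 × 0.60841 = 4788.1 m.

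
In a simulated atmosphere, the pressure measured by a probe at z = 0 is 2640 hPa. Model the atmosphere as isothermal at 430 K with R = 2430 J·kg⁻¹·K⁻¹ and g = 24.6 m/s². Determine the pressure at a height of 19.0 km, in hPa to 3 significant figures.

P ≈ 1690 hPa

Scale height: H = RT/g = 2430 × 430 / 24.6 = 42476 m.
Barometric formula: P = P₀ exp(−z/H).
z/H = 19000/42476 = 0.44731; exp(−0.44731) = 0.63935.
P = 2640 × 0.63935 = 1687.9 hPa.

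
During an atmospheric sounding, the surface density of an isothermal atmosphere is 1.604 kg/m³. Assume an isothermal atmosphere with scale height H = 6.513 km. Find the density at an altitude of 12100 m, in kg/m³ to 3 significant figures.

In an isothermal atmosphere, density decays like pressure: ρ = ρ₀ exp(−z/H).
z/H = 12100/6513.0 = 1.8578; exp(−1.8578) = 0.15602.
ρ = 1.604 × 0.15602 = 0.25026 kg/m³.

ρ ≈ 0.250 kg/m³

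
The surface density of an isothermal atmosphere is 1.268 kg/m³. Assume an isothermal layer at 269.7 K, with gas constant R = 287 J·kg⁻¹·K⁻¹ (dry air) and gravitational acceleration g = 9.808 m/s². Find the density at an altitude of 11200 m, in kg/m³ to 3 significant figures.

Scale height: H = RT/g = 287 × 269.7 / 9.808 = 7891.9 m.
In an isothermal atmosphere, density decays like pressure: ρ = ρ₀ exp(−z/H).
z/H = 11200/7891.9 = 1.4192; exp(−1.4192) = 0.24191.
ρ = 1.268 × 0.24191 = 0.30674 kg/m³.

ρ ≈ 0.307 kg/m³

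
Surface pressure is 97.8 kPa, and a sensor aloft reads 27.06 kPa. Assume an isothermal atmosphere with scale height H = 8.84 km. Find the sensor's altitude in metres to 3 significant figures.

z ≈ 11400 m

Invert the barometric formula: z = H ln(P₀/P).
P₀/P = 97.8/27.06 = 3.6142; ln(3.6142) = 1.2849.
z = 8840.0 × 1.2849 = 11359 m.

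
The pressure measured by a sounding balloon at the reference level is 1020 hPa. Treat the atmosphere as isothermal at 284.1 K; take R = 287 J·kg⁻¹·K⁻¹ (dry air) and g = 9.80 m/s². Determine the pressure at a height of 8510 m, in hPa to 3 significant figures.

Scale height: H = RT/g = 287 × 284.1 / 9.80 = 8320.1 m.
Barometric formula: P = P₀ exp(−z/H).
z/H = 8510.0/8320.1 = 1.0228; exp(−1.0228) = 0.35959.
P = 1020 × 0.35959 = 366.78 hPa.

P ≈ 367 hPa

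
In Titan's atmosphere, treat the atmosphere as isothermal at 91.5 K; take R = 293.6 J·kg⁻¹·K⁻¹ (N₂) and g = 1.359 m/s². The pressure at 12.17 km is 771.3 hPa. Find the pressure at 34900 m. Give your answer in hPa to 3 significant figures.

P ≈ 244 hPa

Scale height: H = RT/g = 293.6 × 91.5 / 1.359 = 19768 m.
Between two levels, P₂ = P₁ exp(−Δz/H) with Δz = z₂ − z₁.
Δz = 34900 − 12170 = 22730 m; Δz/H = 22730/19768 = 1.1498.
P₂ = 771.3 × exp(−1.1498) = 771.3 × 0.31670 = 244.27 hPa.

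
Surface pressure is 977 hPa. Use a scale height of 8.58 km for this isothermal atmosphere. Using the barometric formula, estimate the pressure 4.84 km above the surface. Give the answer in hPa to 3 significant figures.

P ≈ 556 hPa

Barometric formula: P = P₀ exp(−z/H).
z/H = 4840.0/8580.0 = 0.56410; exp(−0.56410) = 0.56887.
P = 977 × 0.56887 = 555.79 hPa.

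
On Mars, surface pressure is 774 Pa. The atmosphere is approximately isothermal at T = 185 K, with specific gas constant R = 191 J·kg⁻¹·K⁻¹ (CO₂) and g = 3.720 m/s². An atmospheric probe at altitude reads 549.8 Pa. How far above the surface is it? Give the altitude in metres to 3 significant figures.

Scale height: H = RT/g = 191 × 185 / 3.720 = 9498.7 m.
Invert the barometric formula: z = H ln(P₀/P).
P₀/P = 774/549.8 = 1.4078; ln(1.4078) = 0.34203.
z = 9498.7 × 0.34203 = 3248.8 m.

z ≈ 3250 m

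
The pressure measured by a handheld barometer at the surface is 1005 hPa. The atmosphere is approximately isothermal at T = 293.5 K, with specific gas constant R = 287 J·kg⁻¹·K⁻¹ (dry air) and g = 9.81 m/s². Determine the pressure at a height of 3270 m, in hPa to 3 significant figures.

Scale height: H = RT/g = 287 × 293.5 / 9.81 = 8586.6 m.
Barometric formula: P = P₀ exp(−z/H).
z/H = 3270.0/8586.6 = 0.38083; exp(−0.38083) = 0.68329.
P = 1005 × 0.68329 = 686.71 hPa.

P ≈ 687 hPa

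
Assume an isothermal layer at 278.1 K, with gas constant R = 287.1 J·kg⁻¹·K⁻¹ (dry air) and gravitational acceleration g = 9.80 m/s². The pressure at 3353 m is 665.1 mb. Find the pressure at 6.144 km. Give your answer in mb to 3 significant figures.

Scale height: H = RT/g = 287.1 × 278.1 / 9.80 = 8147.2 m.
Between two levels, P₂ = P₁ exp(−Δz/H) with Δz = z₂ − z₁.
Δz = 6144.0 − 3353.0 = 2791.0 m; Δz/H = 2791.0/8147.2 = 0.34257.
P₂ = 665.1 × exp(−0.34257) = 665.1 × 0.70994 = 472.18 mb.

P ≈ 472 mb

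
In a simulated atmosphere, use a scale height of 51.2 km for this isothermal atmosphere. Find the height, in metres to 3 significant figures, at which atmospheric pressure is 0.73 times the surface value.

Set P/P₀ = exp(−z/H) = 0.73, so z = −H ln(0.73).
−ln(0.73) = 0.31471; z = 51200 × 0.31471 = 16113 m.

z ≈ 16100 m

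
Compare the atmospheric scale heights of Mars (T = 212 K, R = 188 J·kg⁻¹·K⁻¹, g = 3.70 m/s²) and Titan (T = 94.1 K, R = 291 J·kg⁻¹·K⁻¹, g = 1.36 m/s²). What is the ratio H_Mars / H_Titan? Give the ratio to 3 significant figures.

H_Mars/H_Titan ≈ 0.535

H = RT/g for each body.
H_Mars = 188 × 212 / 3.70 = 10772 m.
H_Titan = 291 × 94.1 / 1.36 = 20135 m.
H_Mars/H_Titan = 10772/20135 = 0.53499.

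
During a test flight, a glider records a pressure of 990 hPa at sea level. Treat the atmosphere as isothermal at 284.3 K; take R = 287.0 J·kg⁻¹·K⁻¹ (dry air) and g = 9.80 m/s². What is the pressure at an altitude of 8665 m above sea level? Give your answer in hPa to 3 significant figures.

Scale height: H = RT/g = 287.0 × 284.3 / 9.80 = 8325.9 m.
Barometric formula: P = P₀ exp(−z/H).
z/H = 8665.0/8325.9 = 1.0407; exp(−1.0407) = 0.35321.
P = 990 × 0.35321 = 349.68 hPa.

P ≈ 350 hPa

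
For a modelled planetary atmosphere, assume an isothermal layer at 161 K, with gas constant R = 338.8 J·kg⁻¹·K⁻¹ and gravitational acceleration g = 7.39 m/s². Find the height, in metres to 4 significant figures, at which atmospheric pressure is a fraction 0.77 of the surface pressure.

z ≈ 1929 m

Scale height: H = RT/g = 338.8 × 161 / 7.39 = 7381.2 m.
Set P/P₀ = exp(−z/H) = 0.77, so z = −H ln(0.77).
−ln(0.77) = 0.26136; z = 7381.2 × 0.26136 = 1929.2 m.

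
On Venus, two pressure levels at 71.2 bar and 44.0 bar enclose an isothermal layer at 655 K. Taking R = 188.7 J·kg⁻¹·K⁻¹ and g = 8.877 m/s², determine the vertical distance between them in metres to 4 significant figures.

Δz ≈ 6701 m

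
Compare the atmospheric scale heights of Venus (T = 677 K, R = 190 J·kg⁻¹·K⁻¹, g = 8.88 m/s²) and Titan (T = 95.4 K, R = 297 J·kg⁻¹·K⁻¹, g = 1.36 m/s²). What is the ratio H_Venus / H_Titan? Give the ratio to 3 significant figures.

H_Venus/H_Titan ≈ 0.695

H = RT/g for each body.
H_Venus = 190 × 677 / 8.88 = 14485 m.
H_Titan = 297 × 95.4 / 1.36 = 20834 m.
H_Venus/H_Titan = 14485/20834 = 0.69526.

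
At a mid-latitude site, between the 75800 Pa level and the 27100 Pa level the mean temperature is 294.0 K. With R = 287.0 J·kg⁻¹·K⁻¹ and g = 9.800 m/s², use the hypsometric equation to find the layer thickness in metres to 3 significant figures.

Δz ≈ 8860 m

Hypsometric equation: Δz = (R T̄/g) ln(P₁/P₂).
R T̄/g = 287.0 × 294.0 / 9.800 = 8610.0 m.
ln(75800/27100) = ln(2.7970) = 1.0285.
Δz = 8610.0 × 1.0285 = 8855.4 m.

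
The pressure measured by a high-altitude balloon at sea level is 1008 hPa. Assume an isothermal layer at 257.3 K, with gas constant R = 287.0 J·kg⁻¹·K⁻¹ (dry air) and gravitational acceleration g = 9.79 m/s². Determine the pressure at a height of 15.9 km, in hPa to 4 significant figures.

Scale height: H = RT/g = 287.0 × 257.3 / 9.79 = 7542.9 m.
Barometric formula: P = P₀ exp(−z/H).
z/H = 15900/7542.9 = 2.1079; exp(−2.1079) = 0.12149.
P = 1008 × 0.12149 = 122.46 hPa.

P ≈ 122.5 hPa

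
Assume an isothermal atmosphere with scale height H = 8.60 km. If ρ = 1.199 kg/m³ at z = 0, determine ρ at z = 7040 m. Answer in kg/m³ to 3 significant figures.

ρ ≈ 0.529 kg/m³

In an isothermal atmosphere, density decays like pressure: ρ = ρ₀ exp(−z/H).
z/H = 7040.0/8600.0 = 0.81860; exp(−0.81860) = 0.44105.
ρ = 1.199 × 0.44105 = 0.52882 kg/m³.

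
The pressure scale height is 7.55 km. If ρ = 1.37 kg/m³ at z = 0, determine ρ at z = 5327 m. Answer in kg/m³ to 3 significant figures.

In an isothermal atmosphere, density decays like pressure: ρ = ρ₀ exp(−z/H).
z/H = 5327.0/7550.0 = 0.70556; exp(−0.70556) = 0.49383.
ρ = 1.37 × 0.49383 = 0.67655 kg/m³.

ρ ≈ 0.677 kg/m³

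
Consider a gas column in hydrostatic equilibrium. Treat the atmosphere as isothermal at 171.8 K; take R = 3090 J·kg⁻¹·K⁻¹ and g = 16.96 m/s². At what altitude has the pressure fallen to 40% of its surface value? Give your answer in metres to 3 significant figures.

z ≈ 28700 m

Scale height: H = RT/g = 3090 × 171.8 / 16.96 = 31301 m.
Set P/P₀ = exp(−z/H) = 0.4, so z = −H ln(0.4).
−ln(0.4) = 0.91629; z = 31301 × 0.91629 = 28681 m.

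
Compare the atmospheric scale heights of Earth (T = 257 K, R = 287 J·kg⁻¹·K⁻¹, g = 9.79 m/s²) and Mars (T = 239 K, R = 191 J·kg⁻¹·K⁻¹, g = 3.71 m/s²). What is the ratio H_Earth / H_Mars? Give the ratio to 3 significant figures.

H_Earth/H_Mars ≈ 0.612

H = RT/g for each body.
H_Earth = 287 × 257 / 9.79 = 7534.1 m.
H_Mars = 191 × 239 / 3.71 = 12304 m.
H_Earth/H_Mars = 7534.1/12304 = 0.61233.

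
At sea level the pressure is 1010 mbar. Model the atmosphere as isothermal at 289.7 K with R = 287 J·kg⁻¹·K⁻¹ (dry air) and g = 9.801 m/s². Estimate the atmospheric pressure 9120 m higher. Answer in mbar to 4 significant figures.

Scale height: H = RT/g = 287 × 289.7 / 9.801 = 8483.2 m.
Barometric formula: P = P₀ exp(−z/H).
z/H = 9120.0/8483.2 = 1.0751; exp(−1.0751) = 0.34126.
P = 1010 × 0.34126 = 344.67 mbar.

P ≈ 344.7 mbar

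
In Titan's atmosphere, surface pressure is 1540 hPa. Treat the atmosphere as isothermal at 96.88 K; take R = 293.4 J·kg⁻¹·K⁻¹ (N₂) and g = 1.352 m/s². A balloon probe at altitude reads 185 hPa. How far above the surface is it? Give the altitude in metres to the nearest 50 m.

z ≈ 44550 m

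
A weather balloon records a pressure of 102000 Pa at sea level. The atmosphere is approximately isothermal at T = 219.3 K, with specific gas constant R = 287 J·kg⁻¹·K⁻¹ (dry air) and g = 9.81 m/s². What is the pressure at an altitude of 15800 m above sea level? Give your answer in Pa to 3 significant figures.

Scale height: H = RT/g = 287 × 219.3 / 9.81 = 6415.8 m.
Barometric formula: P = P₀ exp(−z/H).
z/H = 15800/6415.8 = 2.4627; exp(−2.4627) = 0.085205.
P = 102000 × 0.085205 = 8690.9 Pa.

P ≈ 8690 Pa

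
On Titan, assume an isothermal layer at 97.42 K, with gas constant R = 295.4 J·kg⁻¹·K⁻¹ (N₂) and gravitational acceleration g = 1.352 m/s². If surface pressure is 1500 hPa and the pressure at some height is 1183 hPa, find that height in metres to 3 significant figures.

z ≈ 5050 m

Scale height: H = RT/g = 295.4 × 97.42 / 1.352 = 21285 m.
Invert the barometric formula: z = H ln(P₀/P).
P₀/P = 1500/1183 = 1.2680; ln(1.2680) = 0.23744.
z = 21285 × 0.23744 = 5053.9 m.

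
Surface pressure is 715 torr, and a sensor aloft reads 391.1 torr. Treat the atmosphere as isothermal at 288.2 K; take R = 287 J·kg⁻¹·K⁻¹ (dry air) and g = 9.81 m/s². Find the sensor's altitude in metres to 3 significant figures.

Scale height: H = RT/g = 287 × 288.2 / 9.81 = 8431.5 m.
Invert the barometric formula: z = H ln(P₀/P).
P₀/P = 715/391.1 = 1.8282; ln(1.8282) = 0.60333.
z = 8431.5 × 0.60333 = 5087.0 m.

z ≈ 5090 m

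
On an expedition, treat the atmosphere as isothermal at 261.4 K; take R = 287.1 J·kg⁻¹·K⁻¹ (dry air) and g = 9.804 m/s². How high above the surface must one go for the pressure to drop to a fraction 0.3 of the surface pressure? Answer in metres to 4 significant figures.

Scale height: H = RT/g = 287.1 × 261.4 / 9.804 = 7654.8 m.
Set P/P₀ = exp(−z/H) = 0.3, so z = −H ln(0.3).
−ln(0.3) = 1.2040; z = 7654.8 × 1.2040 = 9216.4 m.

z ≈ 9216 m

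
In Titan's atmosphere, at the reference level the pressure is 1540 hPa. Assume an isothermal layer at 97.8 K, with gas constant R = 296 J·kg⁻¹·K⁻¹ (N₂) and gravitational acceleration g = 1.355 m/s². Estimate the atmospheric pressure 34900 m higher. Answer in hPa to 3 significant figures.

Scale height: H = RT/g = 296 × 97.8 / 1.355 = 21364 m.
Barometric formula: P = P₀ exp(−z/H).
z/H = 34900/21364 = 1.6336; exp(−1.6336) = 0.19523.
P = 1540 × 0.19523 = 300.65 hPa.

P ≈ 301 hPa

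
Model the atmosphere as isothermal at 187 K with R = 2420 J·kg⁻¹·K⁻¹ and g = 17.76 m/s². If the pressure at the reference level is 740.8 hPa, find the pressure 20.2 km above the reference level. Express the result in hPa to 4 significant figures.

Scale height: H = RT/g = 2420 × 187 / 17.76 = 25481 m.
Barometric formula: P = P₀ exp(−z/H).
z/H = 20200/25481 = 0.79275; exp(−0.79275) = 0.45260.
P = 740.8 × 0.45260 = 335.29 hPa.

P ≈ 335.3 hPa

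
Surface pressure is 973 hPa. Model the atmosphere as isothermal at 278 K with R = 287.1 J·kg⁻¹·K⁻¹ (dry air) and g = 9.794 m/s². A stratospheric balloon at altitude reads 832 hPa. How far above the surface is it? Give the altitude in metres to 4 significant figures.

z ≈ 1276 m

Scale height: H = RT/g = 287.1 × 278 / 9.794 = 8149.3 m.
Invert the barometric formula: z = H ln(P₀/P).
P₀/P = 973/832 = 1.1695; ln(1.1695) = 0.15658.
z = 8149.3 × 0.15658 = 1276.0 m.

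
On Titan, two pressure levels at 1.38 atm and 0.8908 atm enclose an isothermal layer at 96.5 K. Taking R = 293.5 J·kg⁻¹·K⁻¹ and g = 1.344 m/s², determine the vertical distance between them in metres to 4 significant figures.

Hypsometric equation: Δz = (R T̄/g) ln(P₁/P₂).
R T̄/g = 293.5 × 96.5 / 1.344 = 21073 m.
ln(1.38/0.8908) = ln(1.5492) = 0.43774.
Δz = 21073 × 0.43774 = 9224.5 m.

Δz ≈ 9224 m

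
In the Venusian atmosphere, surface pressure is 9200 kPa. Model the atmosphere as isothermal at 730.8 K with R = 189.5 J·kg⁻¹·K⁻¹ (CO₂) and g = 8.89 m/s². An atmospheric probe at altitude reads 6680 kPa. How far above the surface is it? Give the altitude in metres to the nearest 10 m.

z ≈ 4990 m

Scale height: H = RT/g = 189.5 × 730.8 / 8.89 = 15578 m.
Invert the barometric formula: z = H ln(P₀/P).
P₀/P = 9200/6680 = 1.3772; ln(1.3772) = 0.32005.
z = 15578 × 0.32005 = 4985.7 m.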